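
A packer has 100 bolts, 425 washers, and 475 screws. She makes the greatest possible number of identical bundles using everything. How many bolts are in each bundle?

4

Number of bundles = gcd(100, 425, 475).
100 = 2^2 × 5^2
425 = 5^2 × 17
475 = 5^2 × 19
gcd(100, 425, 475) = 5^2 = 25.
bolts per bundle = 100 / 25 = 4.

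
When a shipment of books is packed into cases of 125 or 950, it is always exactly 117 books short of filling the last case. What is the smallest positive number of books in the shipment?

4633

Being 117 short of a full case of size k means N ≡ −117 (mod k), i.e. N + 117 is a multiple of each size.
125 = 5^3
950 = 2 × 5^2 × 19
LCM(125, 950) = 2 × 5^3 × 19 = 4750.
Smallest positive N is 4750 − 117 = 4633.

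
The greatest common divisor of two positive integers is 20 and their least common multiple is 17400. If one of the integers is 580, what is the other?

For two integers, gcd × lcm = product, so the other is (20 × 17400) / 580 = 348000 / 580 = 600.

600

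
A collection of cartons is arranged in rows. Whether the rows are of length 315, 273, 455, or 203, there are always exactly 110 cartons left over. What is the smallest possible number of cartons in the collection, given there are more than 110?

118865

N − 110 must be a common multiple of 315, 273, 455, and 203.
315 = 3^2 × 5 × 7
273 = 3 × 7 × 13
455 = 5 × 7 × 13
203 = 7 × 29
LCM(315, 273, 455, 203) = 3^2 × 5 × 7 × 13 × 29 = 118755.
Smallest N > 110 is LCM + 110 = 118755 + 110 = 118865.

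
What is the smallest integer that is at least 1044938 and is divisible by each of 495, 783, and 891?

The integer must be a common multiple of 495, 783, and 891, so a multiple of their LCM.
495 = 3^2 × 5 × 11
783 = 3^3 × 29
891 = 3^4 × 11
LCM(495, 783, 891) = 3^4 × 5 × 11 × 29 = 129195.
Smallest multiple of 129195 that is ≥ 1044938: ⌈1044938/129195⌉ × 129195 = 9 × 129195 = 1162755.

1162755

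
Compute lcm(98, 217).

3038

98 = 2 × 7^2
217 = 7 × 31
LCM(98, 217) = 2 × 7^2 × 31 = 3038.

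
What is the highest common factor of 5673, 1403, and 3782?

5673 = 3 × 31 × 61
1403 = 23 × 61
3782 = 2 × 31 × 61
gcd(5673, 1403, 3782) = 61.

61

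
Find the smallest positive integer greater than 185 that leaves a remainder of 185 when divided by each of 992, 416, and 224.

90457

N − 185 must be a common multiple of 992, 416, and 224.
992 = 2^5 × 31
416 = 2^5 × 13
224 = 2^5 × 7
LCM(992, 416, 224) = 2^5 × 7 × 13 × 31 = 90272.
Smallest N > 185 is LCM + 185 = 90272 + 185 = 90457.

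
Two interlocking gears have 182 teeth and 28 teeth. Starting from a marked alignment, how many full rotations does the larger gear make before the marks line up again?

2 rotations

The first common completion time is the LCM of the periods.
182 = 2 × 7 × 13
28 = 2^2 × 7
LCM(182, 28) = 2^2 × 7 × 13 = 364.
Rotations for period 182: 364 / 182 = 2.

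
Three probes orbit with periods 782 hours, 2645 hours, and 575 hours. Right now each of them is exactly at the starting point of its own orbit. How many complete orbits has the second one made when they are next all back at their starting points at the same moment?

The first common completion time is the LCM of the periods.
782 = 2 × 17 × 23
2645 = 5 × 23^2
575 = 5^2 × 23
LCM(782, 2645, 575) = 2 × 5^2 × 17 × 23^2 = 449650.
Orbits for period 2645: 449650 / 2645 = 170.

170 orbits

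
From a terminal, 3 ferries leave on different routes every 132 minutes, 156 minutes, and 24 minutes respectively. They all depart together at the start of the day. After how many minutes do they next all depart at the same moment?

3432 minutes

The first simultaneous occurrence is after LCM of the individual periods.
132 = 2^2 × 3 × 11
156 = 2^2 × 3 × 13
24 = 2^3 × 3
LCM(132, 156, 24) = 2^3 × 3 × 11 × 13 = 3432.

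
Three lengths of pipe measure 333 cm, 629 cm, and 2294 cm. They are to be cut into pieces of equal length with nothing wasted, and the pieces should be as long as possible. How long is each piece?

37 cm

Each piece length must divide every original length, so the longest possible is gcd(333, 629, 2294).
333 = 3^2 × 37
629 = 17 × 37
2294 = 2 × 31 × 37
gcd(333, 629, 2294) = 37.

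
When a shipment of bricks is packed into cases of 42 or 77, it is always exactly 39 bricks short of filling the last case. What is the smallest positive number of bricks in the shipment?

Being 39 short of a full case of size k means N ≡ −39 (mod k), i.e. N + 39 is a multiple of each size.
42 = 2 × 3 × 7
77 = 7 × 11
LCM(42, 77) = 2 × 3 × 7 × 11 = 462.
Smallest positive N is 462 − 39 = 423.

423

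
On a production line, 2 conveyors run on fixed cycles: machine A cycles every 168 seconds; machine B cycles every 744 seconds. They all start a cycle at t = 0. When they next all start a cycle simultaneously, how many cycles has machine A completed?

They are all back at their starting positions together after one LCM of the periods.
168 = 2^3 × 3 × 7
744 = 2^3 × 3 × 31
LCM(168, 744) = 2^3 × 3 × 7 × 31 = 5208.
Cycles for period 168: 5208 / 168 = 31.

31 cycles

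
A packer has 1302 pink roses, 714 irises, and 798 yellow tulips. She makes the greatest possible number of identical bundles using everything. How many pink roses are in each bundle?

31

Number of bundles = gcd(1302, 714, 798).
1302 = 2 × 3 × 7 × 31
714 = 2 × 3 × 7 × 17
798 = 2 × 3 × 7 × 19
gcd(1302, 714, 798) = 2 × 3 × 7 = 42.
pink roses per bundle = 1302 / 42 = 31.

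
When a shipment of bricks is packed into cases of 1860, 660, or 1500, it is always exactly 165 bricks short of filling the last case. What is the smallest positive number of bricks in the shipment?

Being 165 short of a full case of size k means N ≡ −165 (mod k), i.e. N + 165 is a multiple of each size.
1860 = 2^2 × 3 × 5 × 31
660 = 2^2 × 3 × 5 × 11
1500 = 2^2 × 3 × 5^3
LCM(1860, 660, 1500) = 2^2 × 3 × 5^3 × 11 × 31 = 511500.
Smallest positive N is 511500 − 165 = 511335.

511335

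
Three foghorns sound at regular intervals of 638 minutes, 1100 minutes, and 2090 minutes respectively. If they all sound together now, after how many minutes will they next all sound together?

606100 minutes

We need the least common multiple of the intervals.
638 = 2 × 11 × 29
1100 = 2^2 × 5^2 × 11
2090 = 2 × 5 × 11 × 19
LCM(638, 1100, 2090) = 2^2 × 5^2 × 11 × 19 × 29 = 606100.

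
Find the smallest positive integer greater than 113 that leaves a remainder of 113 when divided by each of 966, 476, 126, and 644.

N − 113 must be a common multiple of 966, 476, 126, and 644.
966 = 2 × 3 × 7 × 23
476 = 2^2 × 7 × 17
126 = 2 × 3^2 × 7
644 = 2^2 × 7 × 23
LCM(966, 476, 126, 644) = 2^2 × 3^2 × 7 × 17 × 23 = 98532.
Smallest N > 113 is LCM + 113 = 98532 + 113 = 98645.

98645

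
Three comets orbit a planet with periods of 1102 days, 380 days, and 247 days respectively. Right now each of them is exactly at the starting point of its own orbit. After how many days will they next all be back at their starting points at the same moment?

143260 days

They coincide at every common multiple of the periods; the first is the LCM.
1102 = 2 × 19 × 29
380 = 2^2 × 5 × 19
247 = 13 × 19
LCM(1102, 380, 247) = 2^2 × 5 × 13 × 19 × 29 = 143260.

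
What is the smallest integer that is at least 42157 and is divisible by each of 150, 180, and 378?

The integer must be a common multiple of 150, 180, and 378, so a multiple of their LCM.
150 = 2 × 3 × 5^2
180 = 2^2 × 3^2 × 5
378 = 2 × 3^3 × 7
LCM(150, 180, 378) = 2^2 × 3^3 × 5^2 × 7 = 18900.
Smallest multiple of 18900 that is ≥ 42157: ⌈42157/18900⌉ × 18900 = 3 × 18900 = 56700.

56700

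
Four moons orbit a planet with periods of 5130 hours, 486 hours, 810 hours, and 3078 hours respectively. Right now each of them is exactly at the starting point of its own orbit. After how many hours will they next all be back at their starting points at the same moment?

46170 hours

The first simultaneous occurrence is after LCM of the individual periods.
5130 = 2 × 3^3 × 5 × 19
486 = 2 × 3^5
810 = 2 × 3^4 × 5
3078 = 2 × 3^4 × 19
LCM(5130, 486, 810, 3078) = 2 × 3^5 × 5 × 19 = 46170.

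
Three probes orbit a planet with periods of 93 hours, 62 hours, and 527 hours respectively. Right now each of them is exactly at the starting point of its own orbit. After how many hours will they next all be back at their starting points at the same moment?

They coincide at every common multiple of the periods; the first is the LCM.
93 = 3 × 31
62 = 2 × 31
527 = 17 × 31
LCM(93, 62, 527) = 2 × 3 × 17 × 31 = 3162.

3162 hours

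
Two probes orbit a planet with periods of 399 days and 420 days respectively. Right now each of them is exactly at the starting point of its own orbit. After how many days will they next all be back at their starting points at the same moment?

We need the least common multiple of the intervals.
399 = 3 × 7 × 19
420 = 2^2 × 3 × 5 × 7
LCM(399, 420) = 2^2 × 3 × 5 × 7 × 19 = 7980.

7980 days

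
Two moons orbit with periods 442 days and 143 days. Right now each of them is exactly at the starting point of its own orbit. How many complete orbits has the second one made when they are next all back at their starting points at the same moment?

34 orbits

All finish a whole number of cycles simultaneously at t = LCM of the periods.
442 = 2 × 13 × 17
143 = 11 × 13
LCM(442, 143) = 2 × 11 × 13 × 17 = 4862.
Orbits for period 143: 4862 / 143 = 34.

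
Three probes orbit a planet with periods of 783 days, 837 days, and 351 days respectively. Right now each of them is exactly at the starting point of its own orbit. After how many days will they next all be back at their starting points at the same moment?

They coincide at every common multiple of the periods; the first is the LCM.
783 = 3^3 × 29
837 = 3^3 × 31
351 = 3^3 × 13
LCM(783, 837, 351) = 3^3 × 13 × 29 × 31 = 315549.

315549 days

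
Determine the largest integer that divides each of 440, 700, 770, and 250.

10

440 = 2^3 × 5 × 11
700 = 2^2 × 5^2 × 7
770 = 2 × 5 × 7 × 11
250 = 2 × 5^3
gcd(440, 700, 770, 250) = 2 × 5 = 10.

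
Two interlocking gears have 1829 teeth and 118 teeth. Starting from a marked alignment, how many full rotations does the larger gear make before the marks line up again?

All finish a whole number of cycles simultaneously at t = LCM of the periods.
1829 = 31 × 59
118 = 2 × 59
LCM(1829, 118) = 2 × 31 × 59 = 3658.
Rotations for period 1829: 3658 / 1829 = 2.

2 rotations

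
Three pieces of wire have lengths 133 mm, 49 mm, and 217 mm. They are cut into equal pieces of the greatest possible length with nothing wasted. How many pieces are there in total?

Piece length = gcd(133, 49, 217).
133 = 7 × 19
49 = 7^2
217 = 7 × 31
gcd(133, 49, 217) = 7.
Total pieces = 133/7 + 49/7 + 217/7 = 19 + 7 + 31 = 57.

57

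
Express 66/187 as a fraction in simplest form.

6/17

66 = 2 × 3 × 11
187 = 11 × 17
gcd(66, 187) = 11.
Divide numerator and denominator by 11: 66/187 = 6/17.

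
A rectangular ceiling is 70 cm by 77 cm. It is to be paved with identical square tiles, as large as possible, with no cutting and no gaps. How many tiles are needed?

110

Tile side = gcd(70, 77).
70 = 2 × 5 × 7
77 = 7 × 11
gcd(70, 77) = 7.
Tiles: (70/7) × (77/7) = 10 × 11 = 110.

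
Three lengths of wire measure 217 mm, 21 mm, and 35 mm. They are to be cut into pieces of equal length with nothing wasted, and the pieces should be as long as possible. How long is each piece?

The greatest length dividing all of 217, 21, and 35 is their gcd.
217 = 7 × 31
21 = 3 × 7
35 = 5 × 7
gcd(217, 21, 35) = 7.

7 mm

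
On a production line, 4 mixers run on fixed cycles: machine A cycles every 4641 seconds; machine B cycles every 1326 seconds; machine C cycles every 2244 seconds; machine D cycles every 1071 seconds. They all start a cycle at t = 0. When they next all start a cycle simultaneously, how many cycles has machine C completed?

273 cycles

All finish a whole number of cycles simultaneously at t = LCM of the periods.
4641 = 3 × 7 × 13 × 17
1326 = 2 × 3 × 13 × 17
2244 = 2^2 × 3 × 11 × 17
1071 = 3^2 × 7 × 17
LCM(4641, 1326, 2244, 1071) = 2^2 × 3^2 × 7 × 11 × 13 × 17 = 612612.
Cycles for period 2244: 612612 / 2244 = 273.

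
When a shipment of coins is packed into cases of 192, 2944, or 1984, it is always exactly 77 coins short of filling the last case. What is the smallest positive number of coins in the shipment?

273715

Being 77 short of a full case of size k means N ≡ −77 (mod k), i.e. N + 77 is a multiple of each size.
192 = 2^6 × 3
2944 = 2^7 × 23
1984 = 2^6 × 31
LCM(192, 2944, 1984) = 2^7 × 3 × 23 × 31 = 273792.
Smallest positive N is 273792 − 77 = 273715.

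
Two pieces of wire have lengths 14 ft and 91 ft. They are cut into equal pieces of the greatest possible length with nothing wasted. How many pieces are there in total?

Piece length = gcd(14, 91).
14 = 2 × 7
91 = 7 × 13
gcd(14, 91) = 7.
Total pieces = 14/7 + 91/7 = 2 + 13 = 15.

15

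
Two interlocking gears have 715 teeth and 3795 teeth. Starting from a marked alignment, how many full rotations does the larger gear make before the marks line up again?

13 rotations

The first common completion time is the LCM of the periods.
715 = 5 × 11 × 13
3795 = 3 × 5 × 11 × 23
LCM(715, 3795) = 3 × 5 × 11 × 13 × 23 = 49335.
Rotations for period 3795: 49335 / 3795 = 13.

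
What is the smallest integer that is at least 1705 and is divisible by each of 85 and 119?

The integer must be a common multiple of 85 and 119, so a multiple of their LCM.
85 = 5 × 17
119 = 7 × 17
LCM(85, 119) = 5 × 7 × 17 = 595.
Smallest multiple of 595 that is ≥ 1705: ⌈1705/595⌉ × 595 = 3 × 595 = 1785.

1785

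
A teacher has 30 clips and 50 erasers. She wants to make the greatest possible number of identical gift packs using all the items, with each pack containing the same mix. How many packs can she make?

10 packs

The pack count must divide each quantity, so the greatest is gcd(30, 50).
30 = 2 × 3 × 5
50 = 2 × 5^2
gcd(30, 50) = 2 × 5 = 10.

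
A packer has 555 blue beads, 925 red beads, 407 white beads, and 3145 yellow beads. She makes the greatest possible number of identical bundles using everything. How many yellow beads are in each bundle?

85

Number of bundles = gcd(555, 925, 407, 3145).
555 = 3 × 5 × 37
925 = 5^2 × 37
407 = 11 × 37
3145 = 5 × 17 × 37
gcd(555, 925, 407, 3145) = 37.
yellow beads per bundle = 3145 / 37 = 85.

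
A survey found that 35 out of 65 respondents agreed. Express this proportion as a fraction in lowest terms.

35 = 5 × 7
65 = 5 × 13
gcd(35, 65) = 5.
Divide numerator and denominator by 5: 35/65 = 7/13.

7/13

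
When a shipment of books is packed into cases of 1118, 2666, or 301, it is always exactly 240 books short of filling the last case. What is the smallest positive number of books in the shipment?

Being 240 short of a full case of size k means N ≡ −240 (mod k), i.e. N + 240 is a multiple of each size.
1118 = 2 × 13 × 43
2666 = 2 × 31 × 43
301 = 7 × 43
LCM(1118, 2666, 301) = 2 × 7 × 13 × 31 × 43 = 242606.
Smallest positive N is 242606 − 240 = 242366.

242366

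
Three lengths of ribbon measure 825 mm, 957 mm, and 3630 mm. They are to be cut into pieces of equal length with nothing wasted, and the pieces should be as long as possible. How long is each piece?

33 mm

Each piece length must divide every original length, so the longest possible is gcd(825, 957, 3630).
825 = 3 × 5^2 × 11
957 = 3 × 11 × 29
3630 = 2 × 3 × 5 × 11^2
gcd(825, 957, 3630) = 3 × 11 = 33.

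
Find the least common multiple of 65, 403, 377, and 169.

759655

65 = 5 × 13
403 = 13 × 31
377 = 13 × 29
169 = 13^2
LCM(65, 403, 377, 169) = 5 × 13^2 × 29 × 31 = 759655.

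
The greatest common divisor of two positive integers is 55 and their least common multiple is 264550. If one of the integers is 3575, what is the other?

For two integers, gcd × lcm = product, so the other is (55 × 264550) / 3575 = 14550250 / 3575 = 4070.

4070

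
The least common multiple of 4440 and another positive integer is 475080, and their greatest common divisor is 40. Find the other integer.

gcd × lcm = product of the two integers, so the other integer is (40 × 475080) / 4440 = 4280.

4280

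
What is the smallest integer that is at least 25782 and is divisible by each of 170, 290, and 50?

49300

The integer must be a common multiple of 170, 290, and 50, so a multiple of their LCM.
170 = 2 × 5 × 17
290 = 2 × 5 × 29
50 = 2 × 5^2
LCM(170, 290, 50) = 2 × 5^2 × 17 × 29 = 24650.
Smallest multiple of 24650 that is ≥ 25782: ⌈25782/24650⌉ × 24650 = 2 × 24650 = 49300.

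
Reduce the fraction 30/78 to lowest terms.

5/13

30 = 2 × 3 × 5
78 = 2 × 3 × 13
gcd(30, 78) = 2 × 3 = 6.
Divide numerator and denominator by 6: 30/78 = 5/13.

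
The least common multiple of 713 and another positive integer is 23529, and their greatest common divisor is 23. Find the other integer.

759

gcd × lcm = product of the two integers, so the other integer is (23 × 23529) / 713 = 759.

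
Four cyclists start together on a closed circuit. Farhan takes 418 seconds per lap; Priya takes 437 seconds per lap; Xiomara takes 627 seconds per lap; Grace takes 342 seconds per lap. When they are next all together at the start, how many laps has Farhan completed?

207 laps

The first common completion time is the LCM of the periods.
418 = 2 × 11 × 19
437 = 19 × 23
627 = 3 × 11 × 19
342 = 2 × 3^2 × 19
LCM(418, 437, 627, 342) = 2 × 3^2 × 11 × 19 × 23 = 86526.
Laps for period 418: 86526 / 418 = 207.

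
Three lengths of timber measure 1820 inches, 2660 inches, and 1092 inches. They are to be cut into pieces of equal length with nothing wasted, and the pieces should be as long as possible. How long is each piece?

Each piece length must divide every original length, so the longest possible is gcd(1820, 2660, 1092).
1820 = 2^2 × 5 × 7 × 13
2660 = 2^2 × 5 × 7 × 19
1092 = 2^2 × 3 × 7 × 13
gcd(1820, 2660, 1092) = 2^2 × 7 = 28.

28 inches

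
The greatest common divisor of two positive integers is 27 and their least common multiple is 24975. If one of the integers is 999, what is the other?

675

For two integers, gcd × lcm = product, so the other is (27 × 24975) / 999 = 674325 / 999 = 675.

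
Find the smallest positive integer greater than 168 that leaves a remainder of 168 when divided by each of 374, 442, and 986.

141166

N − 168 must be a common multiple of 374, 442, and 986.
374 = 2 × 11 × 17
442 = 2 × 13 × 17
986 = 2 × 17 × 29
LCM(374, 442, 986) = 2 × 11 × 13 × 17 × 29 = 140998.
Smallest N > 168 is LCM + 168 = 140998 + 168 = 141166.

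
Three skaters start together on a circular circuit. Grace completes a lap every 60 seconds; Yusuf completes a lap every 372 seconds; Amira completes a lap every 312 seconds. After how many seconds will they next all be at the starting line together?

We need the least common multiple of the intervals.
60 = 2^2 × 3 × 5
372 = 2^2 × 3 × 31
312 = 2^3 × 3 × 13
LCM(60, 372, 312) = 2^3 × 3 × 5 × 13 × 31 = 48360.

48360 seconds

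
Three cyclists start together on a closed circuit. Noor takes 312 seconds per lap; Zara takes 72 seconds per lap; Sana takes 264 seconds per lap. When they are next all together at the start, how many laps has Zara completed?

The first common completion time is the LCM of the periods.
312 = 2^3 × 3 × 13
72 = 2^3 × 3^2
264 = 2^3 × 3 × 11
LCM(312, 72, 264) = 2^3 × 3^2 × 11 × 13 = 10296.
Laps for period 72: 10296 / 72 = 143.

143 laps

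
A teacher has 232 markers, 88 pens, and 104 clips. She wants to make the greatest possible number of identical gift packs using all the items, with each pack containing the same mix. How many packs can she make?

The pack count must divide each quantity, so the greatest is gcd(232, 88, 104).
232 = 2^3 × 29
88 = 2^3 × 11
104 = 2^3 × 13
gcd(232, 88, 104) = 2^3 = 8.

8 packs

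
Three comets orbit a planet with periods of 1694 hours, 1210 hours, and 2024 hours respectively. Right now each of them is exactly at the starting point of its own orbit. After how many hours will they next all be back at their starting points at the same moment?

779240 hours

The first simultaneous occurrence is after LCM of the individual periods.
1694 = 2 × 7 × 11^2
1210 = 2 × 5 × 11^2
2024 = 2^3 × 11 × 23
LCM(1694, 1210, 2024) = 2^3 × 5 × 7 × 11^2 × 23 = 779240.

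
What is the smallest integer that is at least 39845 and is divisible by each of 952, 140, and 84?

42840

The integer must be a common multiple of 952, 140, and 84, so a multiple of their LCM.
952 = 2^3 × 7 × 17
140 = 2^2 × 5 × 7
84 = 2^2 × 3 × 7
LCM(952, 140, 84) = 2^3 × 3 × 5 × 7 × 17 = 14280.
Smallest multiple of 14280 that is ≥ 39845: ⌈39845/14280⌉ × 14280 = 3 × 14280 = 42840.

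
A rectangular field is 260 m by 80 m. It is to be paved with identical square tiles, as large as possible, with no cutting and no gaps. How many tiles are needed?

Tile side = gcd(260, 80).
260 = 2^2 × 5 × 13
80 = 2^4 × 5
gcd(260, 80) = 2^2 × 5 = 20.
Tiles: (260/20) × (80/20) = 13 × 4 = 52.

52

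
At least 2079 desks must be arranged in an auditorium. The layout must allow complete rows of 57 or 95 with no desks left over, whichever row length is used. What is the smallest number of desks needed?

The number of desks must be a common multiple of 57 and 95, so a multiple of their LCM.
57 = 3 × 19
95 = 5 × 19
LCM(57, 95) = 3 × 5 × 19 = 285.
Smallest multiple of 285 that is ≥ 2079: ⌈2079/285⌉ × 285 = 8 × 285 = 2280.

2280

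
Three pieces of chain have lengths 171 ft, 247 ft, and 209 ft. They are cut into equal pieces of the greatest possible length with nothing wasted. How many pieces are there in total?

Piece length = gcd(171, 247, 209).
171 = 3^2 × 19
247 = 13 × 19
209 = 11 × 19
gcd(171, 247, 209) = 19.
Total pieces = 171/19 + 247/19 + 209/19 = 9 + 13 + 11 = 33.

33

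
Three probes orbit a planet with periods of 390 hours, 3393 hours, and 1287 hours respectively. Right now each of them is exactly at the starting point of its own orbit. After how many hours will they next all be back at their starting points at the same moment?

The first simultaneous occurrence is after LCM of the individual periods.
390 = 2 × 3 × 5 × 13
3393 = 3^2 × 13 × 29
1287 = 3^2 × 11 × 13
LCM(390, 3393, 1287) = 2 × 3^2 × 5 × 11 × 13 × 29 = 373230.

373230 hours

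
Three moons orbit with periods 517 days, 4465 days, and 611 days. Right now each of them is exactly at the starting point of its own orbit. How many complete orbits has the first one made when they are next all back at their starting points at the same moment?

1235 orbits

The first common completion time is the LCM of the periods.
517 = 11 × 47
4465 = 5 × 19 × 47
611 = 13 × 47
LCM(517, 4465, 611) = 5 × 11 × 13 × 19 × 47 = 638495.
Orbits for period 517: 638495 / 517 = 1235.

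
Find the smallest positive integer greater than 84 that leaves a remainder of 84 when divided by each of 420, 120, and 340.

N − 84 must be a common multiple of 420, 120, and 340.
420 = 2^2 × 3 × 5 × 7
120 = 2^3 × 3 × 5
340 = 2^2 × 5 × 17
LCM(420, 120, 340) = 2^3 × 3 × 5 × 7 × 17 = 14280.
Smallest N > 84 is LCM + 84 = 14280 + 84 = 14364.

14364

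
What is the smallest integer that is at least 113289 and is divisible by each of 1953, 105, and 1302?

117180

The integer must be a common multiple of 1953, 105, and 1302, so a multiple of their LCM.
1953 = 3^2 × 7 × 31
105 = 3 × 5 × 7
1302 = 2 × 3 × 7 × 31
LCM(1953, 105, 1302) = 2 × 3^2 × 5 × 7 × 31 = 19530.
Smallest multiple of 19530 that is ≥ 113289: ⌈113289/19530⌉ × 19530 = 6 × 19530 = 117180.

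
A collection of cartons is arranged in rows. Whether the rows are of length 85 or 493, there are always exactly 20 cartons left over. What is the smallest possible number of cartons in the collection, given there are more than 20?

2485

N − 20 must be a common multiple of 85 and 493.
85 = 5 × 17
493 = 17 × 29
LCM(85, 493) = 5 × 17 × 29 = 2465.
Smallest N > 20 is LCM + 20 = 2465 + 20 = 2485.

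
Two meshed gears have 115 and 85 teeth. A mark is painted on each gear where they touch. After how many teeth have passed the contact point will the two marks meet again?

1955 teeth

The first simultaneous occurrence is after LCM of the individual periods.
115 = 5 × 23
85 = 5 × 17
LCM(115, 85) = 5 × 17 × 23 = 1955.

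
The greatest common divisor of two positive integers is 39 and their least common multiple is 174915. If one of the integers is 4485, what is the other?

1521

For two integers, gcd × lcm = product, so the other is (39 × 174915) / 4485 = 6821685 / 4485 = 1521.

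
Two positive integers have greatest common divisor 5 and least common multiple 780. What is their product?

For any two positive integers, gcd × lcm = product = 5 × 780 = 3900.

3900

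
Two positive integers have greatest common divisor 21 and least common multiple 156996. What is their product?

For any two positive integers, gcd × lcm = product = 21 × 156996 = 3296916.

3296916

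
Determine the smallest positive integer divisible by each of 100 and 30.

300

100 = 2^2 × 5^2
30 = 2 × 3 × 5
LCM(100, 30) = 2^2 × 3 × 5^2 = 300.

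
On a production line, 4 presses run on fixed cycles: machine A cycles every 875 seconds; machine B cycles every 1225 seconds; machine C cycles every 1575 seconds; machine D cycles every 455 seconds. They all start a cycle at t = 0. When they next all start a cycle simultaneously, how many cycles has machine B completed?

585 cycles

The first common completion time is the LCM of the periods.
875 = 5^3 × 7
1225 = 5^2 × 7^2
1575 = 3^2 × 5^2 × 7
455 = 5 × 7 × 13
LCM(875, 1225, 1575, 455) = 3^2 × 5^3 × 7^2 × 13 = 716625.
Cycles for period 1225: 716625 / 1225 = 585.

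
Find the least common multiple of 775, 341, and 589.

775 = 5^2 × 31
341 = 11 × 31
589 = 19 × 31
LCM(775, 341, 589) = 5^2 × 11 × 19 × 31 = 161975.

161975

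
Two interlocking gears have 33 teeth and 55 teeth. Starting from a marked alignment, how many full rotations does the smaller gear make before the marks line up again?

All finish a whole number of cycles simultaneously at t = LCM of the periods.
33 = 3 × 11
55 = 5 × 11
LCM(33, 55) = 3 × 5 × 11 = 165.
Rotations for period 33: 165 / 33 = 5.

5 rotations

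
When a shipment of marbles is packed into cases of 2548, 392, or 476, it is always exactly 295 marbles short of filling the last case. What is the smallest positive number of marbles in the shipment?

Being 295 short of a full case of size k means N ≡ −295 (mod k), i.e. N + 295 is a multiple of each size.
2548 = 2^2 × 7^2 × 13
392 = 2^3 × 7^2
476 = 2^2 × 7 × 17
LCM(2548, 392, 476) = 2^3 × 7^2 × 13 × 17 = 86632.
Smallest positive N is 86632 − 295 = 86337.

86337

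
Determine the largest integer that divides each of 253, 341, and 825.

253 = 11 × 23
341 = 11 × 31
825 = 3 × 5^2 × 11
gcd(253, 341, 825) = 11.

11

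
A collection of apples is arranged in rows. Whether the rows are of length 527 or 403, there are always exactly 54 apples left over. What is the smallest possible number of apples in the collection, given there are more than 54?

6905

N − 54 must be a common multiple of 527 and 403.
527 = 17 × 31
403 = 13 × 31
LCM(527, 403) = 13 × 17 × 31 = 6851.
Smallest N > 54 is LCM + 54 = 6851 + 54 = 6905.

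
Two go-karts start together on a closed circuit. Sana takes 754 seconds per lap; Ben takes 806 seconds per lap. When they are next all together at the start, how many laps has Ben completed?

29 laps

All finish a whole number of cycles simultaneously at t = LCM of the periods.
754 = 2 × 13 × 29
806 = 2 × 13 × 31
LCM(754, 806) = 2 × 13 × 29 × 31 = 23374.
Laps for period 806: 23374 / 806 = 29.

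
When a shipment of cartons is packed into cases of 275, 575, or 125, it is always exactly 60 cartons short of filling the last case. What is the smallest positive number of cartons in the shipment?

31565

Being 60 short of a full case of size k means N ≡ −60 (mod k), i.e. N + 60 is a multiple of each size.
275 = 5^2 × 11
575 = 5^2 × 23
125 = 5^3
LCM(275, 575, 125) = 5^3 × 11 × 23 = 31625.
Smallest positive N is 31625 − 60 = 31565.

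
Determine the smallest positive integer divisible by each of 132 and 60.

660

132 = 2^2 × 3 × 11
60 = 2^2 × 3 × 5
LCM(132, 60) = 2^2 × 3 × 5 × 11 = 660.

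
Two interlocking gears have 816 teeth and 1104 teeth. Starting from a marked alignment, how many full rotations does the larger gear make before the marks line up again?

All finish a whole number of cycles simultaneously at t = LCM of the periods.
816 = 2^4 × 3 × 17
1104 = 2^4 × 3 × 23
LCM(816, 1104) = 2^4 × 3 × 17 × 23 = 18768.
Rotations for period 1104: 18768 / 1104 = 17.

17 rotations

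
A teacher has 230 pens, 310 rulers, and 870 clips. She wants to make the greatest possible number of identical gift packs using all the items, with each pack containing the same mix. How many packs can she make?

The pack count must divide each quantity, so the greatest is gcd(230, 310, 870).
230 = 2 × 5 × 23
310 = 2 × 5 × 31
870 = 2 × 3 × 5 × 29
gcd(230, 310, 870) = 2 × 5 = 10.

10 packs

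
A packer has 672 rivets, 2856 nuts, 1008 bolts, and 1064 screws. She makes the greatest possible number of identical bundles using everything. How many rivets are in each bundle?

Number of bundles = gcd(672, 2856, 1008, 1064).
672 = 2^5 × 3 × 7
2856 = 2^3 × 3 × 7 × 17
1008 = 2^4 × 3^2 × 7
1064 = 2^3 × 7 × 19
gcd(672, 2856, 1008, 1064) = 2^3 × 7 = 56.
rivets per bundle = 672 / 56 = 12.

12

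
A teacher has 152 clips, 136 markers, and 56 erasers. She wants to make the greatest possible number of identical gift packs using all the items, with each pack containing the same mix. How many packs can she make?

8 packs

The pack count must divide each quantity, so the greatest is gcd(152, 136, 56).
152 = 2^3 × 19
136 = 2^3 × 17
56 = 2^3 × 7
gcd(152, 136, 56) = 2^3 = 8.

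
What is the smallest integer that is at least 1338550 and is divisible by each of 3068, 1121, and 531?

1573884

The integer must be a common multiple of 3068, 1121, and 531, so a multiple of their LCM.
3068 = 2^2 × 13 × 59
1121 = 19 × 59
531 = 3^2 × 59
LCM(3068, 1121, 531) = 2^2 × 3^2 × 13 × 19 × 59 = 524628.
Smallest multiple of 524628 that is ≥ 1338550: ⌈1338550/524628⌉ × 524628 = 3 × 524628 = 1573884.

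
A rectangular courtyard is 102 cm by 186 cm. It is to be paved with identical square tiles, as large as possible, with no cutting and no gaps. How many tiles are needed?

527

Tile side = gcd(102, 186).
102 = 2 × 3 × 17
186 = 2 × 3 × 31
gcd(102, 186) = 2 × 3 = 6.
Tiles: (102/6) × (186/6) = 17 × 31 = 527.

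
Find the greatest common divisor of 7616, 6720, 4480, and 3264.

64

7616 = 2^6 × 7 × 17
6720 = 2^6 × 3 × 5 × 7
4480 = 2^7 × 5 × 7
3264 = 2^6 × 3 × 17
gcd(7616, 6720, 4480, 3264) = 2^6 = 64.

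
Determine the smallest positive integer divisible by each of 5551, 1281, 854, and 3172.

66612

5551 = 7 × 13 × 61
1281 = 3 × 7 × 61
854 = 2 × 7 × 61
3172 = 2^2 × 13 × 61
LCM(5551, 1281, 854, 3172) = 2^2 × 3 × 7 × 13 × 61 = 66612.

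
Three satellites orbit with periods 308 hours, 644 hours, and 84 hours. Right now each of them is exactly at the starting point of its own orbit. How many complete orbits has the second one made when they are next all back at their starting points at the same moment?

33 orbits

All finish a whole number of cycles simultaneously at t = LCM of the periods.
308 = 2^2 × 7 × 11
644 = 2^2 × 7 × 23
84 = 2^2 × 3 × 7
LCM(308, 644, 84) = 2^2 × 3 × 7 × 11 × 23 = 21252.
Orbits for period 644: 21252 / 644 = 33.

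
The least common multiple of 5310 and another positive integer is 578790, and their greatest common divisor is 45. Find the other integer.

4905

gcd × lcm = product of the two integers, so the other integer is (45 × 578790) / 5310 = 4905.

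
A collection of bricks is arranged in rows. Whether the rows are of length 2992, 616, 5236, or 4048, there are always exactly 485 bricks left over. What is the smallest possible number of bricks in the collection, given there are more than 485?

N − 485 must be a common multiple of 2992, 616, 5236, and 4048.
2992 = 2^4 × 11 × 17
616 = 2^3 × 7 × 11
5236 = 2^2 × 7 × 11 × 17
4048 = 2^4 × 11 × 23
LCM(2992, 616, 5236, 4048) = 2^4 × 7 × 11 × 17 × 23 = 481712.
Smallest N > 485 is LCM + 485 = 481712 + 485 = 482197.

482197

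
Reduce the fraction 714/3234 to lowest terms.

17/77

714 = 2 × 3 × 7 × 17
3234 = 2 × 3 × 7^2 × 11
gcd(714, 3234) = 2 × 3 × 7 = 42.
Divide numerator and denominator by 42: 714/3234 = 17/77.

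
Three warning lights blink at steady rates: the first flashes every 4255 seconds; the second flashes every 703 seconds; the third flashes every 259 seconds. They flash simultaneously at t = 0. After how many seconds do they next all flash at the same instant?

They coincide at every common multiple of the periods; the first is the LCM.
4255 = 5 × 23 × 37
703 = 19 × 37
259 = 7 × 37
LCM(4255, 703, 259) = 5 × 7 × 19 × 23 × 37 = 565915.

565915 seconds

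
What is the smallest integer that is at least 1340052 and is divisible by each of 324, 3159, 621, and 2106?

1453140

The integer must be a common multiple of 324, 3159, 621, and 2106, so a multiple of their LCM.
324 = 2^2 × 3^4
3159 = 3^5 × 13
621 = 3^3 × 23
2106 = 2 × 3^4 × 13
LCM(324, 3159, 621, 2106) = 2^2 × 3^5 × 13 × 23 = 290628.
Smallest multiple of 290628 that is ≥ 1340052: ⌈1340052/290628⌉ × 290628 = 5 × 290628 = 1453140.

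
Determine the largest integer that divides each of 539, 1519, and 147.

539 = 7^2 × 11
1519 = 7^2 × 31
147 = 3 × 7^2
gcd(539, 1519, 147) = 7^2 = 49.

49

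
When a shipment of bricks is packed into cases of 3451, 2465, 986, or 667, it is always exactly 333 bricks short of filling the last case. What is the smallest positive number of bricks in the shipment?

Being 333 short of a full case of size k means N ≡ −333 (mod k), i.e. N + 333 is a multiple of each size.
3451 = 7 × 17 × 29
2465 = 5 × 17 × 29
986 = 2 × 17 × 29
667 = 23 × 29
LCM(3451, 2465, 986, 667) = 2 × 5 × 7 × 17 × 23 × 29 = 793730.
Smallest positive N is 793730 − 333 = 793397.

793397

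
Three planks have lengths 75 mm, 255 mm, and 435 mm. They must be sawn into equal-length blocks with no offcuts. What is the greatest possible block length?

The block length must divide every plank, so the greatest is gcd(75, 255, 435).
75 = 3 × 5^2
255 = 3 × 5 × 17
435 = 3 × 5 × 29
gcd(75, 255, 435) = 3 × 5 = 15.

15 mm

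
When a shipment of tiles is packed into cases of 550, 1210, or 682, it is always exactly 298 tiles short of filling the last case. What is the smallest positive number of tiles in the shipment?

187252

Being 298 short of a full case of size k means N ≡ −298 (mod k), i.e. N + 298 is a multiple of each size.
550 = 2 × 5^2 × 11
1210 = 2 × 5 × 11^2
682 = 2 × 11 × 31
LCM(550, 1210, 682) = 2 × 5^2 × 11^2 × 31 = 187550.
Smallest positive N is 187550 − 298 = 187252.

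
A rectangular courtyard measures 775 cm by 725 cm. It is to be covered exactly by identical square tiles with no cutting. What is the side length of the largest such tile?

25 cm

The tile side must divide both 775 and 725, so the largest is their gcd.
775 = 5^2 × 31
725 = 5^2 × 29
gcd(775, 725) = 5^2 = 25.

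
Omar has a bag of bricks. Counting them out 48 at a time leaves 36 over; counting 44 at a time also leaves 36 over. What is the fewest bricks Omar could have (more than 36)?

N − 36 must be a common multiple of 48 and 44.
48 = 2^4 × 3
44 = 2^2 × 11
LCM(48, 44) = 2^4 × 3 × 11 = 528.
Smallest N > 36 is LCM + 36 = 528 + 36 = 564.

564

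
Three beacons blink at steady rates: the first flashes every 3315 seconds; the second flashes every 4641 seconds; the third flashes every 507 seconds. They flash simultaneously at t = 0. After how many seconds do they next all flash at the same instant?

301665 seconds

We need the least common multiple of the intervals.
3315 = 3 × 5 × 13 × 17
4641 = 3 × 7 × 13 × 17
507 = 3 × 13^2
LCM(3315, 4641, 507) = 3 × 5 × 7 × 13^2 × 17 = 301665.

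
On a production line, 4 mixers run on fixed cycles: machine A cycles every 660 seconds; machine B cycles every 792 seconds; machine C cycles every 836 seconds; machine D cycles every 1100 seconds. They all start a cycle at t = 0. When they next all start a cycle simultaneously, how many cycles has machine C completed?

They are all back at their starting positions together after one LCM of the periods.
660 = 2^2 × 3 × 5 × 11
792 = 2^3 × 3^2 × 11
836 = 2^2 × 11 × 19
1100 = 2^2 × 5^2 × 11
LCM(660, 792, 836, 1100) = 2^3 × 3^2 × 5^2 × 11 × 19 = 376200.
Cycles for period 836: 376200 / 836 = 450.

450 cycles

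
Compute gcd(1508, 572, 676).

52

1508 = 2^2 × 13 × 29
572 = 2^2 × 11 × 13
676 = 2^2 × 13^2
gcd(1508, 572, 676) = 2^2 × 13 = 52.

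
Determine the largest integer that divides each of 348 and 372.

348 = 2^2 × 3 × 29
372 = 2^2 × 3 × 31
gcd(348, 372) = 2^2 × 3 = 12.

12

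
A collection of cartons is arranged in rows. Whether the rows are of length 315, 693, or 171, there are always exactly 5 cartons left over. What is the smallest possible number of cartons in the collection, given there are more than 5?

65840

N − 5 must be a common multiple of 315, 693, and 171.
315 = 3^2 × 5 × 7
693 = 3^2 × 7 × 11
171 = 3^2 × 19
LCM(315, 693, 171) = 3^2 × 5 × 7 × 11 × 19 = 65835.
Smallest N > 5 is LCM + 5 = 65835 + 5 = 65840.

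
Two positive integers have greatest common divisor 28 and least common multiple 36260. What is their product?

For any two positive integers, gcd × lcm = product = 28 × 36260 = 1015280.

1015280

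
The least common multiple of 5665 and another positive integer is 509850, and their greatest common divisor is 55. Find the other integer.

gcd × lcm = product of the two integers, so the other integer is (55 × 509850) / 5665 = 4950.

4950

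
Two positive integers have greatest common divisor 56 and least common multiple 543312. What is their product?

30425472

For any two positive integers, gcd × lcm = product = 56 × 543312 = 30425472.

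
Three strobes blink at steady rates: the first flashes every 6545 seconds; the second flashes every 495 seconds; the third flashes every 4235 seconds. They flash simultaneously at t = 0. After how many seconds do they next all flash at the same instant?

647955 seconds

They coincide at every common multiple of the periods; the first is the LCM.
6545 = 5 × 7 × 11 × 17
495 = 3^2 × 5 × 11
4235 = 5 × 7 × 11^2
LCM(6545, 495, 4235) = 3^2 × 5 × 7 × 11^2 × 17 = 647955.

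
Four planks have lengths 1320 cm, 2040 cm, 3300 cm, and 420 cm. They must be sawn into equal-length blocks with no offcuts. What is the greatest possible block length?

This is the greatest common divisor of 1320, 2040, 3300, and 420.
1320 = 2^3 × 3 × 5 × 11
2040 = 2^3 × 3 × 5 × 17
3300 = 2^2 × 3 × 5^2 × 11
420 = 2^2 × 3 × 5 × 7
gcd(1320, 2040, 3300, 420) = 2^2 × 3 × 5 = 60.

60 cm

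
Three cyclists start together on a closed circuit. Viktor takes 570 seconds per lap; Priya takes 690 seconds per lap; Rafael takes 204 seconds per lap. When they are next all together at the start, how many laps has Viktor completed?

782 laps

They are all back at their starting positions together after one LCM of the periods.
570 = 2 × 3 × 5 × 19
690 = 2 × 3 × 5 × 23
204 = 2^2 × 3 × 17
LCM(570, 690, 204) = 2^2 × 3 × 5 × 17 × 19 × 23 = 445740.
Laps for period 570: 445740 / 570 = 782.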